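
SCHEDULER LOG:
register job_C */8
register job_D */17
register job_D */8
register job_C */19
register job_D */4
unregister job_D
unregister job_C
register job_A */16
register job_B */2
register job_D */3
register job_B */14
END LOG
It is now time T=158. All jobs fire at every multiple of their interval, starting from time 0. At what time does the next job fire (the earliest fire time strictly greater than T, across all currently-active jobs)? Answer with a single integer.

Answer: 159

Derivation:
Op 1: register job_C */8 -> active={job_C:*/8}
Op 2: register job_D */17 -> active={job_C:*/8, job_D:*/17}
Op 3: register job_D */8 -> active={job_C:*/8, job_D:*/8}
Op 4: register job_C */19 -> active={job_C:*/19, job_D:*/8}
Op 5: register job_D */4 -> active={job_C:*/19, job_D:*/4}
Op 6: unregister job_D -> active={job_C:*/19}
Op 7: unregister job_C -> active={}
Op 8: register job_A */16 -> active={job_A:*/16}
Op 9: register job_B */2 -> active={job_A:*/16, job_B:*/2}
Op 10: register job_D */3 -> active={job_A:*/16, job_B:*/2, job_D:*/3}
Op 11: register job_B */14 -> active={job_A:*/16, job_B:*/14, job_D:*/3}
  job_A: interval 16, next fire after T=158 is 160
  job_B: interval 14, next fire after T=158 is 168
  job_D: interval 3, next fire after T=158 is 159
Earliest fire time = 159 (job job_D)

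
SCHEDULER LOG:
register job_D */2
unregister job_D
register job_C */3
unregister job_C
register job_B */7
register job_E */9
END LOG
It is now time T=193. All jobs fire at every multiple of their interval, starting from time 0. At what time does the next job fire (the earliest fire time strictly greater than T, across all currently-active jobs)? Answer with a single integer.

Op 1: register job_D */2 -> active={job_D:*/2}
Op 2: unregister job_D -> active={}
Op 3: register job_C */3 -> active={job_C:*/3}
Op 4: unregister job_C -> active={}
Op 5: register job_B */7 -> active={job_B:*/7}
Op 6: register job_E */9 -> active={job_B:*/7, job_E:*/9}
  job_B: interval 7, next fire after T=193 is 196
  job_E: interval 9, next fire after T=193 is 198
Earliest fire time = 196 (job job_B)

Answer: 196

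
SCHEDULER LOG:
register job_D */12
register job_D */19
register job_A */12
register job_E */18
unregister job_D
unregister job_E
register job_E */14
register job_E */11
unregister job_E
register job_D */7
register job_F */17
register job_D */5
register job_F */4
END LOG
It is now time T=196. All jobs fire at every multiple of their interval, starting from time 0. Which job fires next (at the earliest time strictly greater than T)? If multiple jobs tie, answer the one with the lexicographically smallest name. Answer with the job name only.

Op 1: register job_D */12 -> active={job_D:*/12}
Op 2: register job_D */19 -> active={job_D:*/19}
Op 3: register job_A */12 -> active={job_A:*/12, job_D:*/19}
Op 4: register job_E */18 -> active={job_A:*/12, job_D:*/19, job_E:*/18}
Op 5: unregister job_D -> active={job_A:*/12, job_E:*/18}
Op 6: unregister job_E -> active={job_A:*/12}
Op 7: register job_E */14 -> active={job_A:*/12, job_E:*/14}
Op 8: register job_E */11 -> active={job_A:*/12, job_E:*/11}
Op 9: unregister job_E -> active={job_A:*/12}
Op 10: register job_D */7 -> active={job_A:*/12, job_D:*/7}
Op 11: register job_F */17 -> active={job_A:*/12, job_D:*/7, job_F:*/17}
Op 12: register job_D */5 -> active={job_A:*/12, job_D:*/5, job_F:*/17}
Op 13: register job_F */4 -> active={job_A:*/12, job_D:*/5, job_F:*/4}
  job_A: interval 12, next fire after T=196 is 204
  job_D: interval 5, next fire after T=196 is 200
  job_F: interval 4, next fire after T=196 is 200
Earliest = 200, winner (lex tiebreak) = job_D

Answer: job_D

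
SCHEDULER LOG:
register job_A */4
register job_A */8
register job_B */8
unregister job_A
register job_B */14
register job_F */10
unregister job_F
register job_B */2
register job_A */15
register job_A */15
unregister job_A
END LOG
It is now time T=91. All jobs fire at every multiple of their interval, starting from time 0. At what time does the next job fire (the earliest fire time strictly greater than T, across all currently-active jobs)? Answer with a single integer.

Answer: 92

Derivation:
Op 1: register job_A */4 -> active={job_A:*/4}
Op 2: register job_A */8 -> active={job_A:*/8}
Op 3: register job_B */8 -> active={job_A:*/8, job_B:*/8}
Op 4: unregister job_A -> active={job_B:*/8}
Op 5: register job_B */14 -> active={job_B:*/14}
Op 6: register job_F */10 -> active={job_B:*/14, job_F:*/10}
Op 7: unregister job_F -> active={job_B:*/14}
Op 8: register job_B */2 -> active={job_B:*/2}
Op 9: register job_A */15 -> active={job_A:*/15, job_B:*/2}
Op 10: register job_A */15 -> active={job_A:*/15, job_B:*/2}
Op 11: unregister job_A -> active={job_B:*/2}
  job_B: interval 2, next fire after T=91 is 92
Earliest fire time = 92 (job job_B)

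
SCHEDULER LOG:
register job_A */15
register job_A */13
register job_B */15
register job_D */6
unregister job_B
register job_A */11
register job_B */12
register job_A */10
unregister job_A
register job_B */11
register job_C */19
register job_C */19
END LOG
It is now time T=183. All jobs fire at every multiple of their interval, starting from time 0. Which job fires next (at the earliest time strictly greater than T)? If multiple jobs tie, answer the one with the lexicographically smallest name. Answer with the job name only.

Op 1: register job_A */15 -> active={job_A:*/15}
Op 2: register job_A */13 -> active={job_A:*/13}
Op 3: register job_B */15 -> active={job_A:*/13, job_B:*/15}
Op 4: register job_D */6 -> active={job_A:*/13, job_B:*/15, job_D:*/6}
Op 5: unregister job_B -> active={job_A:*/13, job_D:*/6}
Op 6: register job_A */11 -> active={job_A:*/11, job_D:*/6}
Op 7: register job_B */12 -> active={job_A:*/11, job_B:*/12, job_D:*/6}
Op 8: register job_A */10 -> active={job_A:*/10, job_B:*/12, job_D:*/6}
Op 9: unregister job_A -> active={job_B:*/12, job_D:*/6}
Op 10: register job_B */11 -> active={job_B:*/11, job_D:*/6}
Op 11: register job_C */19 -> active={job_B:*/11, job_C:*/19, job_D:*/6}
Op 12: register job_C */19 -> active={job_B:*/11, job_C:*/19, job_D:*/6}
  job_B: interval 11, next fire after T=183 is 187
  job_C: interval 19, next fire after T=183 is 190
  job_D: interval 6, next fire after T=183 is 186
Earliest = 186, winner (lex tiebreak) = job_D

Answer: job_D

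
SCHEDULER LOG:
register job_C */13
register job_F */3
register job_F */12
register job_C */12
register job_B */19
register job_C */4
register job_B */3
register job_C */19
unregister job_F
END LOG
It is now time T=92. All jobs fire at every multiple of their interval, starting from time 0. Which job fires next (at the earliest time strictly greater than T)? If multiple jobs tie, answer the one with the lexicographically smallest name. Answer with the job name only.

Answer: job_B

Derivation:
Op 1: register job_C */13 -> active={job_C:*/13}
Op 2: register job_F */3 -> active={job_C:*/13, job_F:*/3}
Op 3: register job_F */12 -> active={job_C:*/13, job_F:*/12}
Op 4: register job_C */12 -> active={job_C:*/12, job_F:*/12}
Op 5: register job_B */19 -> active={job_B:*/19, job_C:*/12, job_F:*/12}
Op 6: register job_C */4 -> active={job_B:*/19, job_C:*/4, job_F:*/12}
Op 7: register job_B */3 -> active={job_B:*/3, job_C:*/4, job_F:*/12}
Op 8: register job_C */19 -> active={job_B:*/3, job_C:*/19, job_F:*/12}
Op 9: unregister job_F -> active={job_B:*/3, job_C:*/19}
  job_B: interval 3, next fire after T=92 is 93
  job_C: interval 19, next fire after T=92 is 95
Earliest = 93, winner (lex tiebreak) = job_B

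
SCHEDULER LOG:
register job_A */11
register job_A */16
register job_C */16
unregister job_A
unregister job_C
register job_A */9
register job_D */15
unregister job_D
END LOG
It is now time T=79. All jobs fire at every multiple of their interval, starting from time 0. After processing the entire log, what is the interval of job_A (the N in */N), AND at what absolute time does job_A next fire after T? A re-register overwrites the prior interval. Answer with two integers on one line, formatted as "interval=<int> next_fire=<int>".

Op 1: register job_A */11 -> active={job_A:*/11}
Op 2: register job_A */16 -> active={job_A:*/16}
Op 3: register job_C */16 -> active={job_A:*/16, job_C:*/16}
Op 4: unregister job_A -> active={job_C:*/16}
Op 5: unregister job_C -> active={}
Op 6: register job_A */9 -> active={job_A:*/9}
Op 7: register job_D */15 -> active={job_A:*/9, job_D:*/15}
Op 8: unregister job_D -> active={job_A:*/9}
Final interval of job_A = 9
Next fire of job_A after T=79: (79//9+1)*9 = 81

Answer: interval=9 next_fire=81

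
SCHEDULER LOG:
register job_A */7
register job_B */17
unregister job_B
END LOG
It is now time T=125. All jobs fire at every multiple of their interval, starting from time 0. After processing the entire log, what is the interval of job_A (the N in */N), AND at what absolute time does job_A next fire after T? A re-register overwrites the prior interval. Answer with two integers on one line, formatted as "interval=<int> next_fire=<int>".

Op 1: register job_A */7 -> active={job_A:*/7}
Op 2: register job_B */17 -> active={job_A:*/7, job_B:*/17}
Op 3: unregister job_B -> active={job_A:*/7}
Final interval of job_A = 7
Next fire of job_A after T=125: (125//7+1)*7 = 126

Answer: interval=7 next_fire=126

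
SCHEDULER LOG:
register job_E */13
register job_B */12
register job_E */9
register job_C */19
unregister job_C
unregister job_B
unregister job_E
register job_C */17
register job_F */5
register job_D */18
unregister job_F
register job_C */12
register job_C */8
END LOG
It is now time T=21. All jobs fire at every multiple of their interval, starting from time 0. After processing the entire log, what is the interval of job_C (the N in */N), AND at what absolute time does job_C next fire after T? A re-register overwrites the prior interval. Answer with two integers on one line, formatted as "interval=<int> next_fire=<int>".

Op 1: register job_E */13 -> active={job_E:*/13}
Op 2: register job_B */12 -> active={job_B:*/12, job_E:*/13}
Op 3: register job_E */9 -> active={job_B:*/12, job_E:*/9}
Op 4: register job_C */19 -> active={job_B:*/12, job_C:*/19, job_E:*/9}
Op 5: unregister job_C -> active={job_B:*/12, job_E:*/9}
Op 6: unregister job_B -> active={job_E:*/9}
Op 7: unregister job_E -> active={}
Op 8: register job_C */17 -> active={job_C:*/17}
Op 9: register job_F */5 -> active={job_C:*/17, job_F:*/5}
Op 10: register job_D */18 -> active={job_C:*/17, job_D:*/18, job_F:*/5}
Op 11: unregister job_F -> active={job_C:*/17, job_D:*/18}
Op 12: register job_C */12 -> active={job_C:*/12, job_D:*/18}
Op 13: register job_C */8 -> active={job_C:*/8, job_D:*/18}
Final interval of job_C = 8
Next fire of job_C after T=21: (21//8+1)*8 = 24

Answer: interval=8 next_fire=24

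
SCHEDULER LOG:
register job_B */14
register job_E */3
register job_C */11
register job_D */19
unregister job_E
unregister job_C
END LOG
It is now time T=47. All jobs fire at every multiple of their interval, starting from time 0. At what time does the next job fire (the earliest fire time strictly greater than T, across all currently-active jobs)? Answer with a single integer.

Answer: 56

Derivation:
Op 1: register job_B */14 -> active={job_B:*/14}
Op 2: register job_E */3 -> active={job_B:*/14, job_E:*/3}
Op 3: register job_C */11 -> active={job_B:*/14, job_C:*/11, job_E:*/3}
Op 4: register job_D */19 -> active={job_B:*/14, job_C:*/11, job_D:*/19, job_E:*/3}
Op 5: unregister job_E -> active={job_B:*/14, job_C:*/11, job_D:*/19}
Op 6: unregister job_C -> active={job_B:*/14, job_D:*/19}
  job_B: interval 14, next fire after T=47 is 56
  job_D: interval 19, next fire after T=47 is 57
Earliest fire time = 56 (job job_B)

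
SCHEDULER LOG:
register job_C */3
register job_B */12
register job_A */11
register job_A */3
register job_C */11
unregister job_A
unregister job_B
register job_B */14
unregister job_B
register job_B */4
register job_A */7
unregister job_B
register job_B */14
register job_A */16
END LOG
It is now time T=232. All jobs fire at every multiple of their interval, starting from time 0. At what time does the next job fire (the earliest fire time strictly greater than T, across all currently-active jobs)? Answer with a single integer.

Answer: 238

Derivation:
Op 1: register job_C */3 -> active={job_C:*/3}
Op 2: register job_B */12 -> active={job_B:*/12, job_C:*/3}
Op 3: register job_A */11 -> active={job_A:*/11, job_B:*/12, job_C:*/3}
Op 4: register job_A */3 -> active={job_A:*/3, job_B:*/12, job_C:*/3}
Op 5: register job_C */11 -> active={job_A:*/3, job_B:*/12, job_C:*/11}
Op 6: unregister job_A -> active={job_B:*/12, job_C:*/11}
Op 7: unregister job_B -> active={job_C:*/11}
Op 8: register job_B */14 -> active={job_B:*/14, job_C:*/11}
Op 9: unregister job_B -> active={job_C:*/11}
Op 10: register job_B */4 -> active={job_B:*/4, job_C:*/11}
Op 11: register job_A */7 -> active={job_A:*/7, job_B:*/4, job_C:*/11}
Op 12: unregister job_B -> active={job_A:*/7, job_C:*/11}
Op 13: register job_B */14 -> active={job_A:*/7, job_B:*/14, job_C:*/11}
Op 14: register job_A */16 -> active={job_A:*/16, job_B:*/14, job_C:*/11}
  job_A: interval 16, next fire after T=232 is 240
  job_B: interval 14, next fire after T=232 is 238
  job_C: interval 11, next fire after T=232 is 242
Earliest fire time = 238 (job job_B)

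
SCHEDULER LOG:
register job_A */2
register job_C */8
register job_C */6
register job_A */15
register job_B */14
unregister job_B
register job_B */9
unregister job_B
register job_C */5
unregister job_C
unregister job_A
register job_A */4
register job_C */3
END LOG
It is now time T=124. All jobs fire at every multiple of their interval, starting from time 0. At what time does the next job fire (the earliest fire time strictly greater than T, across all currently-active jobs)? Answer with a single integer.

Answer: 126

Derivation:
Op 1: register job_A */2 -> active={job_A:*/2}
Op 2: register job_C */8 -> active={job_A:*/2, job_C:*/8}
Op 3: register job_C */6 -> active={job_A:*/2, job_C:*/6}
Op 4: register job_A */15 -> active={job_A:*/15, job_C:*/6}
Op 5: register job_B */14 -> active={job_A:*/15, job_B:*/14, job_C:*/6}
Op 6: unregister job_B -> active={job_A:*/15, job_C:*/6}
Op 7: register job_B */9 -> active={job_A:*/15, job_B:*/9, job_C:*/6}
Op 8: unregister job_B -> active={job_A:*/15, job_C:*/6}
Op 9: register job_C */5 -> active={job_A:*/15, job_C:*/5}
Op 10: unregister job_C -> active={job_A:*/15}
Op 11: unregister job_A -> active={}
Op 12: register job_A */4 -> active={job_A:*/4}
Op 13: register job_C */3 -> active={job_A:*/4, job_C:*/3}
  job_A: interval 4, next fire after T=124 is 128
  job_C: interval 3, next fire after T=124 is 126
Earliest fire time = 126 (job job_C)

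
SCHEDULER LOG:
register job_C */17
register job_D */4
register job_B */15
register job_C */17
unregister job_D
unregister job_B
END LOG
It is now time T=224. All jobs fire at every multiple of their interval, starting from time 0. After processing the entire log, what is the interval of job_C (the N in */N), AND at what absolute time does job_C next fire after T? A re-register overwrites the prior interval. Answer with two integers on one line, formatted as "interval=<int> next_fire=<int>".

Answer: interval=17 next_fire=238

Derivation:
Op 1: register job_C */17 -> active={job_C:*/17}
Op 2: register job_D */4 -> active={job_C:*/17, job_D:*/4}
Op 3: register job_B */15 -> active={job_B:*/15, job_C:*/17, job_D:*/4}
Op 4: register job_C */17 -> active={job_B:*/15, job_C:*/17, job_D:*/4}
Op 5: unregister job_D -> active={job_B:*/15, job_C:*/17}
Op 6: unregister job_B -> active={job_C:*/17}
Final interval of job_C = 17
Next fire of job_C after T=224: (224//17+1)*17 = 238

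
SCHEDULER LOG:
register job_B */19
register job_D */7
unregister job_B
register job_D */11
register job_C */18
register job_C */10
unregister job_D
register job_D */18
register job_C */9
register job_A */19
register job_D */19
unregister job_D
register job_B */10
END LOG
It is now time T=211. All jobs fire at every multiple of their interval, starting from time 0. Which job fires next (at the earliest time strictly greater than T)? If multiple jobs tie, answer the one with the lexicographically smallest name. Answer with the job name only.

Op 1: register job_B */19 -> active={job_B:*/19}
Op 2: register job_D */7 -> active={job_B:*/19, job_D:*/7}
Op 3: unregister job_B -> active={job_D:*/7}
Op 4: register job_D */11 -> active={job_D:*/11}
Op 5: register job_C */18 -> active={job_C:*/18, job_D:*/11}
Op 6: register job_C */10 -> active={job_C:*/10, job_D:*/11}
Op 7: unregister job_D -> active={job_C:*/10}
Op 8: register job_D */18 -> active={job_C:*/10, job_D:*/18}
Op 9: register job_C */9 -> active={job_C:*/9, job_D:*/18}
Op 10: register job_A */19 -> active={job_A:*/19, job_C:*/9, job_D:*/18}
Op 11: register job_D */19 -> active={job_A:*/19, job_C:*/9, job_D:*/19}
Op 12: unregister job_D -> active={job_A:*/19, job_C:*/9}
Op 13: register job_B */10 -> active={job_A:*/19, job_B:*/10, job_C:*/9}
  job_A: interval 19, next fire after T=211 is 228
  job_B: interval 10, next fire after T=211 is 220
  job_C: interval 9, next fire after T=211 is 216
Earliest = 216, winner (lex tiebreak) = job_C

Answer: job_C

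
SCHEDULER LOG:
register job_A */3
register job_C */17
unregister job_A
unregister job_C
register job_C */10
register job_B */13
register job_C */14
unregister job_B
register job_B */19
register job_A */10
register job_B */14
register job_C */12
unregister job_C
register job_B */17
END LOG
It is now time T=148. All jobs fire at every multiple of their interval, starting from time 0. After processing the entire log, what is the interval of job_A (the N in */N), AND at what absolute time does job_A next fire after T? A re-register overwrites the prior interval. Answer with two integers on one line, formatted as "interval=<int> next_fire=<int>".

Op 1: register job_A */3 -> active={job_A:*/3}
Op 2: register job_C */17 -> active={job_A:*/3, job_C:*/17}
Op 3: unregister job_A -> active={job_C:*/17}
Op 4: unregister job_C -> active={}
Op 5: register job_C */10 -> active={job_C:*/10}
Op 6: register job_B */13 -> active={job_B:*/13, job_C:*/10}
Op 7: register job_C */14 -> active={job_B:*/13, job_C:*/14}
Op 8: unregister job_B -> active={job_C:*/14}
Op 9: register job_B */19 -> active={job_B:*/19, job_C:*/14}
Op 10: register job_A */10 -> active={job_A:*/10, job_B:*/19, job_C:*/14}
Op 11: register job_B */14 -> active={job_A:*/10, job_B:*/14, job_C:*/14}
Op 12: register job_C */12 -> active={job_A:*/10, job_B:*/14, job_C:*/12}
Op 13: unregister job_C -> active={job_A:*/10, job_B:*/14}
Op 14: register job_B */17 -> active={job_A:*/10, job_B:*/17}
Final interval of job_A = 10
Next fire of job_A after T=148: (148//10+1)*10 = 150

Answer: interval=10 next_fire=150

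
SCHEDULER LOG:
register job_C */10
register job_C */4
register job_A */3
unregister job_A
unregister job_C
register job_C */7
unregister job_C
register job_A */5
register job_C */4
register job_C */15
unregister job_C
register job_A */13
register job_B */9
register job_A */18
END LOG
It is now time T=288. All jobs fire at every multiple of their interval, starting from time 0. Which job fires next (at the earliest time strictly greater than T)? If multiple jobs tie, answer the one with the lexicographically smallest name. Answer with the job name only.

Op 1: register job_C */10 -> active={job_C:*/10}
Op 2: register job_C */4 -> active={job_C:*/4}
Op 3: register job_A */3 -> active={job_A:*/3, job_C:*/4}
Op 4: unregister job_A -> active={job_C:*/4}
Op 5: unregister job_C -> active={}
Op 6: register job_C */7 -> active={job_C:*/7}
Op 7: unregister job_C -> active={}
Op 8: register job_A */5 -> active={job_A:*/5}
Op 9: register job_C */4 -> active={job_A:*/5, job_C:*/4}
Op 10: register job_C */15 -> active={job_A:*/5, job_C:*/15}
Op 11: unregister job_C -> active={job_A:*/5}
Op 12: register job_A */13 -> active={job_A:*/13}
Op 13: register job_B */9 -> active={job_A:*/13, job_B:*/9}
Op 14: register job_A */18 -> active={job_A:*/18, job_B:*/9}
  job_A: interval 18, next fire after T=288 is 306
  job_B: interval 9, next fire after T=288 is 297
Earliest = 297, winner (lex tiebreak) = job_B

Answer: job_B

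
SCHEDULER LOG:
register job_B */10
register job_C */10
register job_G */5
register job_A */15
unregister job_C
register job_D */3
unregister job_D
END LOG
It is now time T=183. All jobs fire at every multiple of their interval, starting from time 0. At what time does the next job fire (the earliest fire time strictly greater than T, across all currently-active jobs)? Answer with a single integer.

Answer: 185

Derivation:
Op 1: register job_B */10 -> active={job_B:*/10}
Op 2: register job_C */10 -> active={job_B:*/10, job_C:*/10}
Op 3: register job_G */5 -> active={job_B:*/10, job_C:*/10, job_G:*/5}
Op 4: register job_A */15 -> active={job_A:*/15, job_B:*/10, job_C:*/10, job_G:*/5}
Op 5: unregister job_C -> active={job_A:*/15, job_B:*/10, job_G:*/5}
Op 6: register job_D */3 -> active={job_A:*/15, job_B:*/10, job_D:*/3, job_G:*/5}
Op 7: unregister job_D -> active={job_A:*/15, job_B:*/10, job_G:*/5}
  job_A: interval 15, next fire after T=183 is 195
  job_B: interval 10, next fire after T=183 is 190
  job_G: interval 5, next fire after T=183 is 185
Earliest fire time = 185 (job job_G)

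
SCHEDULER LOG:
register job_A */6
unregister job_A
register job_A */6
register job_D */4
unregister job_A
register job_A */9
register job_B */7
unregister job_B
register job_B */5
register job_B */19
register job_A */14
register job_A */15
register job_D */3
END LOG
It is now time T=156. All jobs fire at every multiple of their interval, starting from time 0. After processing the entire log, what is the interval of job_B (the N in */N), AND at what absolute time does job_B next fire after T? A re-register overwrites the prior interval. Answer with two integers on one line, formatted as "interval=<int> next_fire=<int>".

Op 1: register job_A */6 -> active={job_A:*/6}
Op 2: unregister job_A -> active={}
Op 3: register job_A */6 -> active={job_A:*/6}
Op 4: register job_D */4 -> active={job_A:*/6, job_D:*/4}
Op 5: unregister job_A -> active={job_D:*/4}
Op 6: register job_A */9 -> active={job_A:*/9, job_D:*/4}
Op 7: register job_B */7 -> active={job_A:*/9, job_B:*/7, job_D:*/4}
Op 8: unregister job_B -> active={job_A:*/9, job_D:*/4}
Op 9: register job_B */5 -> active={job_A:*/9, job_B:*/5, job_D:*/4}
Op 10: register job_B */19 -> active={job_A:*/9, job_B:*/19, job_D:*/4}
Op 11: register job_A */14 -> active={job_A:*/14, job_B:*/19, job_D:*/4}
Op 12: register job_A */15 -> active={job_A:*/15, job_B:*/19, job_D:*/4}
Op 13: register job_D */3 -> active={job_A:*/15, job_B:*/19, job_D:*/3}
Final interval of job_B = 19
Next fire of job_B after T=156: (156//19+1)*19 = 171

Answer: interval=19 next_fire=171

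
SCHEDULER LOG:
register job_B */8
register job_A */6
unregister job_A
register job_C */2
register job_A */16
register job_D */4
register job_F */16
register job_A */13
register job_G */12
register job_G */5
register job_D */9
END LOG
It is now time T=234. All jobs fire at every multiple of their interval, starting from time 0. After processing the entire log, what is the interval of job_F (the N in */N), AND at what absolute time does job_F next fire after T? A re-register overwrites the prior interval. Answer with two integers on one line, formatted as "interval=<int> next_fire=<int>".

Op 1: register job_B */8 -> active={job_B:*/8}
Op 2: register job_A */6 -> active={job_A:*/6, job_B:*/8}
Op 3: unregister job_A -> active={job_B:*/8}
Op 4: register job_C */2 -> active={job_B:*/8, job_C:*/2}
Op 5: register job_A */16 -> active={job_A:*/16, job_B:*/8, job_C:*/2}
Op 6: register job_D */4 -> active={job_A:*/16, job_B:*/8, job_C:*/2, job_D:*/4}
Op 7: register job_F */16 -> active={job_A:*/16, job_B:*/8, job_C:*/2, job_D:*/4, job_F:*/16}
Op 8: register job_A */13 -> active={job_A:*/13, job_B:*/8, job_C:*/2, job_D:*/4, job_F:*/16}
Op 9: register job_G */12 -> active={job_A:*/13, job_B:*/8, job_C:*/2, job_D:*/4, job_F:*/16, job_G:*/12}
Op 10: register job_G */5 -> active={job_A:*/13, job_B:*/8, job_C:*/2, job_D:*/4, job_F:*/16, job_G:*/5}
Op 11: register job_D */9 -> active={job_A:*/13, job_B:*/8, job_C:*/2, job_D:*/9, job_F:*/16, job_G:*/5}
Final interval of job_F = 16
Next fire of job_F after T=234: (234//16+1)*16 = 240

Answer: interval=16 next_fire=240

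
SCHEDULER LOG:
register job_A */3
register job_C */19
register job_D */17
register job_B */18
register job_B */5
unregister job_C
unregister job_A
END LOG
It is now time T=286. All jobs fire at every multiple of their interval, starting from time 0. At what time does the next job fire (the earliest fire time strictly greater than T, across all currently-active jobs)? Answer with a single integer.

Answer: 289

Derivation:
Op 1: register job_A */3 -> active={job_A:*/3}
Op 2: register job_C */19 -> active={job_A:*/3, job_C:*/19}
Op 3: register job_D */17 -> active={job_A:*/3, job_C:*/19, job_D:*/17}
Op 4: register job_B */18 -> active={job_A:*/3, job_B:*/18, job_C:*/19, job_D:*/17}
Op 5: register job_B */5 -> active={job_A:*/3, job_B:*/5, job_C:*/19, job_D:*/17}
Op 6: unregister job_C -> active={job_A:*/3, job_B:*/5, job_D:*/17}
Op 7: unregister job_A -> active={job_B:*/5, job_D:*/17}
  job_B: interval 5, next fire after T=286 is 290
  job_D: interval 17, next fire after T=286 is 289
Earliest fire time = 289 (job job_D)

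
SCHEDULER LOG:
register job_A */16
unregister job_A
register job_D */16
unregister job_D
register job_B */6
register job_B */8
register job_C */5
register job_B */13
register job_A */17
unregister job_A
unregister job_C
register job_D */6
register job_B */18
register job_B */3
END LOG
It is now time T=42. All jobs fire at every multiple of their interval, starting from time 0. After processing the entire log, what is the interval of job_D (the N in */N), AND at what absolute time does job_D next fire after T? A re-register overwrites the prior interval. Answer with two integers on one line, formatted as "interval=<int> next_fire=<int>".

Answer: interval=6 next_fire=48

Derivation:
Op 1: register job_A */16 -> active={job_A:*/16}
Op 2: unregister job_A -> active={}
Op 3: register job_D */16 -> active={job_D:*/16}
Op 4: unregister job_D -> active={}
Op 5: register job_B */6 -> active={job_B:*/6}
Op 6: register job_B */8 -> active={job_B:*/8}
Op 7: register job_C */5 -> active={job_B:*/8, job_C:*/5}
Op 8: register job_B */13 -> active={job_B:*/13, job_C:*/5}
Op 9: register job_A */17 -> active={job_A:*/17, job_B:*/13, job_C:*/5}
Op 10: unregister job_A -> active={job_B:*/13, job_C:*/5}
Op 11: unregister job_C -> active={job_B:*/13}
Op 12: register job_D */6 -> active={job_B:*/13, job_D:*/6}
Op 13: register job_B */18 -> active={job_B:*/18, job_D:*/6}
Op 14: register job_B */3 -> active={job_B:*/3, job_D:*/6}
Final interval of job_D = 6
Next fire of job_D after T=42: (42//6+1)*6 = 48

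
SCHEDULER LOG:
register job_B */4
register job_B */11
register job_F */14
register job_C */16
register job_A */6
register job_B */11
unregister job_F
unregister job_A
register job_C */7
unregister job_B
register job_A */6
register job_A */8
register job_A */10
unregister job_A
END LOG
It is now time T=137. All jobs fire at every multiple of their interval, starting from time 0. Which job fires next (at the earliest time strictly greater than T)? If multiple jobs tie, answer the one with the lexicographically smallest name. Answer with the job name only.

Op 1: register job_B */4 -> active={job_B:*/4}
Op 2: register job_B */11 -> active={job_B:*/11}
Op 3: register job_F */14 -> active={job_B:*/11, job_F:*/14}
Op 4: register job_C */16 -> active={job_B:*/11, job_C:*/16, job_F:*/14}
Op 5: register job_A */6 -> active={job_A:*/6, job_B:*/11, job_C:*/16, job_F:*/14}
Op 6: register job_B */11 -> active={job_A:*/6, job_B:*/11, job_C:*/16, job_F:*/14}
Op 7: unregister job_F -> active={job_A:*/6, job_B:*/11, job_C:*/16}
Op 8: unregister job_A -> active={job_B:*/11, job_C:*/16}
Op 9: register job_C */7 -> active={job_B:*/11, job_C:*/7}
Op 10: unregister job_B -> active={job_C:*/7}
Op 11: register job_A */6 -> active={job_A:*/6, job_C:*/7}
Op 12: register job_A */8 -> active={job_A:*/8, job_C:*/7}
Op 13: register job_A */10 -> active={job_A:*/10, job_C:*/7}
Op 14: unregister job_A -> active={job_C:*/7}
  job_C: interval 7, next fire after T=137 is 140
Earliest = 140, winner (lex tiebreak) = job_C

Answer: job_C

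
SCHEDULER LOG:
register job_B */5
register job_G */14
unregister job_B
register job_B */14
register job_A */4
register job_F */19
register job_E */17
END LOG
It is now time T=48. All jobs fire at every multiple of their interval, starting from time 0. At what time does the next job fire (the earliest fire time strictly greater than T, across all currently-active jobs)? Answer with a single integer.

Op 1: register job_B */5 -> active={job_B:*/5}
Op 2: register job_G */14 -> active={job_B:*/5, job_G:*/14}
Op 3: unregister job_B -> active={job_G:*/14}
Op 4: register job_B */14 -> active={job_B:*/14, job_G:*/14}
Op 5: register job_A */4 -> active={job_A:*/4, job_B:*/14, job_G:*/14}
Op 6: register job_F */19 -> active={job_A:*/4, job_B:*/14, job_F:*/19, job_G:*/14}
Op 7: register job_E */17 -> active={job_A:*/4, job_B:*/14, job_E:*/17, job_F:*/19, job_G:*/14}
  job_A: interval 4, next fire after T=48 is 52
  job_B: interval 14, next fire after T=48 is 56
  job_E: interval 17, next fire after T=48 is 51
  job_F: interval 19, next fire after T=48 is 57
  job_G: interval 14, next fire after T=48 is 56
Earliest fire time = 51 (job job_E)

Answer: 51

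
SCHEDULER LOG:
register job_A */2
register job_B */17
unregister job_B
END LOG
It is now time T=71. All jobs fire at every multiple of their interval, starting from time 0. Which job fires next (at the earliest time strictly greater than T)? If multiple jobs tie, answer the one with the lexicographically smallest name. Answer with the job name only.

Op 1: register job_A */2 -> active={job_A:*/2}
Op 2: register job_B */17 -> active={job_A:*/2, job_B:*/17}
Op 3: unregister job_B -> active={job_A:*/2}
  job_A: interval 2, next fire after T=71 is 72
Earliest = 72, winner (lex tiebreak) = job_A

Answer: job_A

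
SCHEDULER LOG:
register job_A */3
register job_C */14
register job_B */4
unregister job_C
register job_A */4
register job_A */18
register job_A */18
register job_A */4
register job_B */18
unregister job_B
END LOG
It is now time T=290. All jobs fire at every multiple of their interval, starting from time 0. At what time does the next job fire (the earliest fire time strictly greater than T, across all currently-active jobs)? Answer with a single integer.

Op 1: register job_A */3 -> active={job_A:*/3}
Op 2: register job_C */14 -> active={job_A:*/3, job_C:*/14}
Op 3: register job_B */4 -> active={job_A:*/3, job_B:*/4, job_C:*/14}
Op 4: unregister job_C -> active={job_A:*/3, job_B:*/4}
Op 5: register job_A */4 -> active={job_A:*/4, job_B:*/4}
Op 6: register job_A */18 -> active={job_A:*/18, job_B:*/4}
Op 7: register job_A */18 -> active={job_A:*/18, job_B:*/4}
Op 8: register job_A */4 -> active={job_A:*/4, job_B:*/4}
Op 9: register job_B */18 -> active={job_A:*/4, job_B:*/18}
Op 10: unregister job_B -> active={job_A:*/4}
  job_A: interval 4, next fire after T=290 is 292
Earliest fire time = 292 (job job_A)

Answer: 292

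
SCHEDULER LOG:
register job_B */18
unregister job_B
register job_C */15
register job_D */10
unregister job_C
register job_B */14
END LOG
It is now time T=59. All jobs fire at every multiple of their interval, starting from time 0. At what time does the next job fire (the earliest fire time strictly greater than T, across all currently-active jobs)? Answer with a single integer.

Answer: 60

Derivation:
Op 1: register job_B */18 -> active={job_B:*/18}
Op 2: unregister job_B -> active={}
Op 3: register job_C */15 -> active={job_C:*/15}
Op 4: register job_D */10 -> active={job_C:*/15, job_D:*/10}
Op 5: unregister job_C -> active={job_D:*/10}
Op 6: register job_B */14 -> active={job_B:*/14, job_D:*/10}
  job_B: interval 14, next fire after T=59 is 70
  job_D: interval 10, next fire after T=59 is 60
Earliest fire time = 60 (job job_D)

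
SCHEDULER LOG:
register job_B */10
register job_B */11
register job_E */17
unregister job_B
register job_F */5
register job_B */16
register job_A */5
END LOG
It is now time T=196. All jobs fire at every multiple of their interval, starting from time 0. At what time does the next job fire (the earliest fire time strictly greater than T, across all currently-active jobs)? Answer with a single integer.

Answer: 200

Derivation:
Op 1: register job_B */10 -> active={job_B:*/10}
Op 2: register job_B */11 -> active={job_B:*/11}
Op 3: register job_E */17 -> active={job_B:*/11, job_E:*/17}
Op 4: unregister job_B -> active={job_E:*/17}
Op 5: register job_F */5 -> active={job_E:*/17, job_F:*/5}
Op 6: register job_B */16 -> active={job_B:*/16, job_E:*/17, job_F:*/5}
Op 7: register job_A */5 -> active={job_A:*/5, job_B:*/16, job_E:*/17, job_F:*/5}
  job_A: interval 5, next fire after T=196 is 200
  job_B: interval 16, next fire after T=196 is 208
  job_E: interval 17, next fire after T=196 is 204
  job_F: interval 5, next fire after T=196 is 200
Earliest fire time = 200 (job job_A)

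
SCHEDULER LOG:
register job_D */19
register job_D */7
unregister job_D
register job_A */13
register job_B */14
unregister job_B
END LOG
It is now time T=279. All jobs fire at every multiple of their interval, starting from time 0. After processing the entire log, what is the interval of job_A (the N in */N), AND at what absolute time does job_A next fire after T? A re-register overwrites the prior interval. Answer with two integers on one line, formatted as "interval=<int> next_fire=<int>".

Op 1: register job_D */19 -> active={job_D:*/19}
Op 2: register job_D */7 -> active={job_D:*/7}
Op 3: unregister job_D -> active={}
Op 4: register job_A */13 -> active={job_A:*/13}
Op 5: register job_B */14 -> active={job_A:*/13, job_B:*/14}
Op 6: unregister job_B -> active={job_A:*/13}
Final interval of job_A = 13
Next fire of job_A after T=279: (279//13+1)*13 = 286

Answer: interval=13 next_fire=286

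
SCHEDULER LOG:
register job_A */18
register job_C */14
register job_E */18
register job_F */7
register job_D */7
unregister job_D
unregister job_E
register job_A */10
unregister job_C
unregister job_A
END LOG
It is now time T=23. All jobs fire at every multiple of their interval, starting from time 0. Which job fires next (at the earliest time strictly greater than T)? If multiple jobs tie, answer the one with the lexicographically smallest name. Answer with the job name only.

Answer: job_F

Derivation:
Op 1: register job_A */18 -> active={job_A:*/18}
Op 2: register job_C */14 -> active={job_A:*/18, job_C:*/14}
Op 3: register job_E */18 -> active={job_A:*/18, job_C:*/14, job_E:*/18}
Op 4: register job_F */7 -> active={job_A:*/18, job_C:*/14, job_E:*/18, job_F:*/7}
Op 5: register job_D */7 -> active={job_A:*/18, job_C:*/14, job_D:*/7, job_E:*/18, job_F:*/7}
Op 6: unregister job_D -> active={job_A:*/18, job_C:*/14, job_E:*/18, job_F:*/7}
Op 7: unregister job_E -> active={job_A:*/18, job_C:*/14, job_F:*/7}
Op 8: register job_A */10 -> active={job_A:*/10, job_C:*/14, job_F:*/7}
Op 9: unregister job_C -> active={job_A:*/10, job_F:*/7}
Op 10: unregister job_A -> active={job_F:*/7}
  job_F: interval 7, next fire after T=23 is 28
Earliest = 28, winner (lex tiebreak) = job_F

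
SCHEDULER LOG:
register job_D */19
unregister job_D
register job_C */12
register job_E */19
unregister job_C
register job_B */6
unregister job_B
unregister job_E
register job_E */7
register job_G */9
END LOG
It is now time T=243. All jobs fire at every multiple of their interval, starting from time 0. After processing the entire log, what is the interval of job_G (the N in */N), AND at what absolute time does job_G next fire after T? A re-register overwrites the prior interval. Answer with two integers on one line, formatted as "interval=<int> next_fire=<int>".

Op 1: register job_D */19 -> active={job_D:*/19}
Op 2: unregister job_D -> active={}
Op 3: register job_C */12 -> active={job_C:*/12}
Op 4: register job_E */19 -> active={job_C:*/12, job_E:*/19}
Op 5: unregister job_C -> active={job_E:*/19}
Op 6: register job_B */6 -> active={job_B:*/6, job_E:*/19}
Op 7: unregister job_B -> active={job_E:*/19}
Op 8: unregister job_E -> active={}
Op 9: register job_E */7 -> active={job_E:*/7}
Op 10: register job_G */9 -> active={job_E:*/7, job_G:*/9}
Final interval of job_G = 9
Next fire of job_G after T=243: (243//9+1)*9 = 252

Answer: interval=9 next_fire=252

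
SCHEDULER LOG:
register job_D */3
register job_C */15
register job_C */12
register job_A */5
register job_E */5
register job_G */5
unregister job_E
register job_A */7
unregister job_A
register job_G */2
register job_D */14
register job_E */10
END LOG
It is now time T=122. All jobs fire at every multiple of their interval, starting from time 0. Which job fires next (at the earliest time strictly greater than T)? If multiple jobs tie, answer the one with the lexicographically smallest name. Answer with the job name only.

Answer: job_G

Derivation:
Op 1: register job_D */3 -> active={job_D:*/3}
Op 2: register job_C */15 -> active={job_C:*/15, job_D:*/3}
Op 3: register job_C */12 -> active={job_C:*/12, job_D:*/3}
Op 4: register job_A */5 -> active={job_A:*/5, job_C:*/12, job_D:*/3}
Op 5: register job_E */5 -> active={job_A:*/5, job_C:*/12, job_D:*/3, job_E:*/5}
Op 6: register job_G */5 -> active={job_A:*/5, job_C:*/12, job_D:*/3, job_E:*/5, job_G:*/5}
Op 7: unregister job_E -> active={job_A:*/5, job_C:*/12, job_D:*/3, job_G:*/5}
Op 8: register job_A */7 -> active={job_A:*/7, job_C:*/12, job_D:*/3, job_G:*/5}
Op 9: unregister job_A -> active={job_C:*/12, job_D:*/3, job_G:*/5}
Op 10: register job_G */2 -> active={job_C:*/12, job_D:*/3, job_G:*/2}
Op 11: register job_D */14 -> active={job_C:*/12, job_D:*/14, job_G:*/2}
Op 12: register job_E */10 -> active={job_C:*/12, job_D:*/14, job_E:*/10, job_G:*/2}
  job_C: interval 12, next fire after T=122 is 132
  job_D: interval 14, next fire after T=122 is 126
  job_E: interval 10, next fire after T=122 is 130
  job_G: interval 2, next fire after T=122 is 124
Earliest = 124, winner (lex tiebreak) = job_G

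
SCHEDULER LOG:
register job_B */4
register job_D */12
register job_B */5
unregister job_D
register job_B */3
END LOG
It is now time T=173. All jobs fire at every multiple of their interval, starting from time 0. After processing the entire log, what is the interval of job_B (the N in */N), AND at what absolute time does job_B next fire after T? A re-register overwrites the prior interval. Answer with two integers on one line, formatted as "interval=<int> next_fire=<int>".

Answer: interval=3 next_fire=174

Derivation:
Op 1: register job_B */4 -> active={job_B:*/4}
Op 2: register job_D */12 -> active={job_B:*/4, job_D:*/12}
Op 3: register job_B */5 -> active={job_B:*/5, job_D:*/12}
Op 4: unregister job_D -> active={job_B:*/5}
Op 5: register job_B */3 -> active={job_B:*/3}
Final interval of job_B = 3
Next fire of job_B after T=173: (173//3+1)*3 = 174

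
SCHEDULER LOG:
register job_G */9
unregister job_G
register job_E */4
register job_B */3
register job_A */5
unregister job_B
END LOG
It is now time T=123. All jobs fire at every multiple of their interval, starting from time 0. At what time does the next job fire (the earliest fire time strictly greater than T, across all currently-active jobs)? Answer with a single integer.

Op 1: register job_G */9 -> active={job_G:*/9}
Op 2: unregister job_G -> active={}
Op 3: register job_E */4 -> active={job_E:*/4}
Op 4: register job_B */3 -> active={job_B:*/3, job_E:*/4}
Op 5: register job_A */5 -> active={job_A:*/5, job_B:*/3, job_E:*/4}
Op 6: unregister job_B -> active={job_A:*/5, job_E:*/4}
  job_A: interval 5, next fire after T=123 is 125
  job_E: interval 4, next fire after T=123 is 124
Earliest fire time = 124 (job job_E)

Answer: 124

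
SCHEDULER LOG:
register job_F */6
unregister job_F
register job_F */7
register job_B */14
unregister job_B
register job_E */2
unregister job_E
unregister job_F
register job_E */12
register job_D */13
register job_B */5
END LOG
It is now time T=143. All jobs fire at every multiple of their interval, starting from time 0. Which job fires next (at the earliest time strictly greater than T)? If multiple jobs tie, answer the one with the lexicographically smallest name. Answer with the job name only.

Answer: job_E

Derivation:
Op 1: register job_F */6 -> active={job_F:*/6}
Op 2: unregister job_F -> active={}
Op 3: register job_F */7 -> active={job_F:*/7}
Op 4: register job_B */14 -> active={job_B:*/14, job_F:*/7}
Op 5: unregister job_B -> active={job_F:*/7}
Op 6: register job_E */2 -> active={job_E:*/2, job_F:*/7}
Op 7: unregister job_E -> active={job_F:*/7}
Op 8: unregister job_F -> active={}
Op 9: register job_E */12 -> active={job_E:*/12}
Op 10: register job_D */13 -> active={job_D:*/13, job_E:*/12}
Op 11: register job_B */5 -> active={job_B:*/5, job_D:*/13, job_E:*/12}
  job_B: interval 5, next fire after T=143 is 145
  job_D: interval 13, next fire after T=143 is 156
  job_E: interval 12, next fire after T=143 is 144
Earliest = 144, winner (lex tiebreak) = job_E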